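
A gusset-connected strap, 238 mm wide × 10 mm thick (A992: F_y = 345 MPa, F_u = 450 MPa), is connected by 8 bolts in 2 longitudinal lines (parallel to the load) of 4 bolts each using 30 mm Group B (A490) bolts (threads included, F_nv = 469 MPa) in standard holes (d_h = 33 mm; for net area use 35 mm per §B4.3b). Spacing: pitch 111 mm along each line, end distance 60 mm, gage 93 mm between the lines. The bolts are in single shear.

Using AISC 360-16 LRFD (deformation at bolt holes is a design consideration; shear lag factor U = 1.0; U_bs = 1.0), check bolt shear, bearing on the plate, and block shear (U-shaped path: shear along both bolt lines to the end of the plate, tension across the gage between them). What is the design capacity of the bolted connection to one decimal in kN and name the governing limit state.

Bolt shear: A_b = π(30)²/4 = 706.86 mm². φR_n = 0.75 × 469 × 706.86 × 8 × 1 = 1989.1 kN.
Bearing (10 mm plate, F_u = 450 MPa): end bolts L_c = 60 − 33/2 = 43.5, R_n = min(1.2×43.5×10×450, 2.4×30×10×450) = 234.9 kN/bolt; interior L_c = 111 − 33 = 78, R_n = 324 kN/bolt. φR_n = 0.75 × (2×234.9 + 6×324) = 1810.4 kN.
Block shear: shear path 2×[60+3×111] = 2×393 mm, A_gv = 7860, A_nv = 2×(393 − 3.5×35)×10 = 5410 mm²; tension across gage: (93 − 1×35)×10 = 580 mm². R_n = min(0.6×450×5410, 0.6×345×7860) + 1.0×450×580 = min(1460.7, 1627) + 261 = 1721.7 kN. φR_n = 0.75 × 1721.7 = 1291.3 kN.
Governing: min(1989.1, 1810.4, 1291.3) = 1291.3 kN → block shear.

1291.3 kN (block shear governs)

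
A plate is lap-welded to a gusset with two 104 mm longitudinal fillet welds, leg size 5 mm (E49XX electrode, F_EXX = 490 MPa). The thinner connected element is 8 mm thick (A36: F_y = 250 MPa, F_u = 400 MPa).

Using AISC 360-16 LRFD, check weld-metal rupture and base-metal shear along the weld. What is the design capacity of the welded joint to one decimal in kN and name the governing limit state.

Weld metal: throat = 0.707×5 = 3.535 mm, L = 2×104 = 208 mm. φR_n = 0.75 × 0.6 × 490 × 3.535 × 208 = 162.1 kN.
Base metal shear (8 mm plate): yield φR_n = 1.0×0.6×250×8×208 = 249.6 kN; rupture φR_n = 0.75×0.6×400×8×208 = 299.5 kN; take 249.6 kN (yield).
Governing: min(162.1, 249.6) = 162.1 kN → weld metal.

162.1 kN (weld metal governs)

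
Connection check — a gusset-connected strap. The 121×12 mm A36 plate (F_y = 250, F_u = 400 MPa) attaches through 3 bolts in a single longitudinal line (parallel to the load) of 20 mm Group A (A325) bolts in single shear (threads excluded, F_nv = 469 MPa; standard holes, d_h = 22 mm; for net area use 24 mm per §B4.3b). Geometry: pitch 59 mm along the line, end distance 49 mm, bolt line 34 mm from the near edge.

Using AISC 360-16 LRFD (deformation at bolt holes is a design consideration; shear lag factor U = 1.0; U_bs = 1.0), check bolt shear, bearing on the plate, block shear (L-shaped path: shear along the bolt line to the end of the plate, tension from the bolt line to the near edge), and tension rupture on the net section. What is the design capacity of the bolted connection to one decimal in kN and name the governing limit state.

304.7 kN (block shear governs)

Bolt shear: A_b = π(20)²/4 = 314.16 mm². φR_n = 0.75 × 469 × 314.16 × 3 × 1 = 331.5 kN.
Bearing (12 mm plate, F_u = 400 MPa): end bolts L_c = 49 − 22/2 = 38, R_n = min(1.2×38×12×400, 2.4×20×12×400) = 218.88 kN/bolt; interior L_c = 59 − 22 = 37, R_n = 213.12 kN/bolt. φR_n = 0.75 × (1×218.88 + 2×213.12) = 483.8 kN.
Block shear: shear path 1×[49+2×59] = 1×167 mm, A_gv = 2004, A_nv = 1×(167 − 2.5×24)×12 = 1284 mm²; tension to near edge: (34 − 0.5×24)×12 = 264 mm². R_n = min(0.6×400×1284, 0.6×250×2004) + 1.0×400×264 = min(308.16, 300.6) + 105.6 = 406.2 kN. φR_n = 0.75 × 406.2 = 304.7 kN.
Tension rupture (net): A_n = (121 − 1×24)×12 = 1164 mm² (U = 1.0, A_e = A_n). φR_n = 0.75 × 400 × 1164 = 349.2 kN.
Governing: min(331.5, 483.8, 304.7, 349.2) = 304.7 kN → block shear.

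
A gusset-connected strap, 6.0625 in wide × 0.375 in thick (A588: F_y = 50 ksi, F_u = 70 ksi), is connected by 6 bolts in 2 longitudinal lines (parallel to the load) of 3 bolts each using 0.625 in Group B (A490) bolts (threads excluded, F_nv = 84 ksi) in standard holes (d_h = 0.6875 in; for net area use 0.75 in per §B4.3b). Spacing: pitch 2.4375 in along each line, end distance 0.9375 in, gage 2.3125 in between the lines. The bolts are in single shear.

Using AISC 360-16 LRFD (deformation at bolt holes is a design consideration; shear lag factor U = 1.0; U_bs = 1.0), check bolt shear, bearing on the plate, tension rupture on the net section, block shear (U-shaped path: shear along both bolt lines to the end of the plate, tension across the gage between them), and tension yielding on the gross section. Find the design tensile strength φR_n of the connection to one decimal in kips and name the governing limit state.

Bolt shear: A_b = π(0.625)²/4 = 0.3068 in². φR_n = 0.75 × 84 × 0.3068 × 6 × 1 = 116.0 kips.
Bearing (0.375 in plate, F_u = 70 ksi): end bolts L_c = 0.9375 − 0.6875/2 = 0.59375, R_n = min(1.2×0.59375×0.375×70, 2.4×0.625×0.375×70) = 18.703 kips/bolt; interior L_c = 2.4375 − 0.6875 = 1.75, R_n = 39.375 kips/bolt. φR_n = 0.75 × (2×18.703 + 4×39.375) = 146.2 kips.
Tension rupture (net): A_n = (6.0625 − 2×0.75)×0.375 = 1.7109 in² (U = 1.0, A_e = A_n). φR_n = 0.75 × 70 × 1.7109 = 89.8 kips.
Block shear: shear path 2×[0.9375+2×2.4375] = 2×5.8125 in, A_gv = 4.3594, A_nv = 2×(5.8125 − 2.5×0.75)×0.375 = 2.9531 in²; tension across gage: (2.3125 − 1×0.75)×0.375 = 0.58594 in². R_n = min(0.6×70×2.9531, 0.6×50×4.3594) + 1.0×70×0.58594 = min(124.03, 130.78) + 41.016 = 165.05 kips. φR_n = 0.75 × 165.05 = 123.8 kips.
Tension yield (gross): A_g = 6.0625×0.375 = 2.2734 in². φR_n = 0.90 × 50 × 2.2734 = 102.3 kips.
Governing: min(116.0, 146.2, 89.8, 123.8, 102.3) = 89.8 kips → net-section rupture.

89.8 kips (net-section rupture governs)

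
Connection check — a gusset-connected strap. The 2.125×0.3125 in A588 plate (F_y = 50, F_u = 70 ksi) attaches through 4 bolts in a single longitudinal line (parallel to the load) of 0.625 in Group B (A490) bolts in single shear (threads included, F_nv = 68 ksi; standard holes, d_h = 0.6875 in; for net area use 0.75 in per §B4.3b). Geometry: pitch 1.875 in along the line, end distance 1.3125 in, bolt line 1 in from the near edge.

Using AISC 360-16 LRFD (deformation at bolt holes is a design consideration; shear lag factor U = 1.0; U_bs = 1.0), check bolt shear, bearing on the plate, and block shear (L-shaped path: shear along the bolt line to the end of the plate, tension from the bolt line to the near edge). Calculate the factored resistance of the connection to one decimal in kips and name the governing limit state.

52.7 kips (block shear governs)

Bolt shear: A_b = π(0.625)²/4 = 0.3068 in². φR_n = 0.75 × 68 × 0.3068 × 4 × 1 = 62.6 kips.
Bearing (0.3125 in plate, F_u = 70 ksi): end bolts L_c = 1.3125 − 0.6875/2 = 0.96875, R_n = min(1.2×0.96875×0.3125×70, 2.4×0.625×0.3125×70) = 25.43 kips/bolt; interior L_c = 1.875 − 0.6875 = 1.1875, R_n = 31.172 kips/bolt. φR_n = 0.75 × (1×25.43 + 3×31.172) = 89.2 kips.
Block shear: shear path 1×[1.3125+3×1.875] = 1×6.9375 in, A_gv = 2.168, A_nv = 1×(6.9375 − 3.5×0.75)×0.3125 = 1.3477 in²; tension to near edge: (1 − 0.5×0.75)×0.3125 = 0.19531 in². R_n = min(0.6×70×1.3477, 0.6×50×2.168) + 1.0×70×0.19531 = min(56.603, 65.04) + 13.672 = 70.275 kips. φR_n = 0.75 × 70.275 = 52.7 kips.
Governing: min(62.6, 89.2, 52.7) = 52.7 kips → block shear.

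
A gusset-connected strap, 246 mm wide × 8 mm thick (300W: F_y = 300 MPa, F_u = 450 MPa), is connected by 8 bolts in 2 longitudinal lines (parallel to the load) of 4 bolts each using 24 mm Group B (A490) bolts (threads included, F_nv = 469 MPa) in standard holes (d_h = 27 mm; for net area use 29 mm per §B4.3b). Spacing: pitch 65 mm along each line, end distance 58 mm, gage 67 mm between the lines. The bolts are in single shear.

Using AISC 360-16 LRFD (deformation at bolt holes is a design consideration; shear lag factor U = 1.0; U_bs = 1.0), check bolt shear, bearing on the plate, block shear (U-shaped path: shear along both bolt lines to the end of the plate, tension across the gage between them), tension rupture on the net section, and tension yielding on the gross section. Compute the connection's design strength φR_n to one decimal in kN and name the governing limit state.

Bolt shear: A_b = π(24)²/4 = 452.39 mm². φR_n = 0.75 × 469 × 452.39 × 8 × 1 = 1273.0 kN.
Bearing (8 mm plate, F_u = 450 MPa): end bolts L_c = 58 − 27/2 = 44.5, R_n = min(1.2×44.5×8×450, 2.4×24×8×450) = 192.24 kN/bolt; interior L_c = 65 − 27 = 38, R_n = 164.16 kN/bolt. φR_n = 0.75 × (2×192.24 + 6×164.16) = 1027.1 kN.
Block shear: shear path 2×[58+3×65] = 2×253 mm, A_gv = 4048, A_nv = 2×(253 − 3.5×29)×8 = 2424 mm²; tension across gage: (67 − 1×29)×8 = 304 mm². R_n = min(0.6×450×2424, 0.6×300×4048) + 1.0×450×304 = min(654.48, 728.64) + 136.8 = 791.28 kN. φR_n = 0.75 × 791.28 = 593.5 kN.
Tension rupture (net): A_n = (246 − 2×29)×8 = 1504 mm² (U = 1.0, A_e = A_n). φR_n = 0.75 × 450 × 1504 = 507.6 kN.
Tension yield (gross): A_g = 246×8 = 1968 mm². φR_n = 0.90 × 300 × 1968 = 531.4 kN.
Governing: min(1273.0, 1027.1, 593.5, 507.6, 531.4) = 507.6 kN → net-section rupture.

507.6 kN (net-section rupture governs)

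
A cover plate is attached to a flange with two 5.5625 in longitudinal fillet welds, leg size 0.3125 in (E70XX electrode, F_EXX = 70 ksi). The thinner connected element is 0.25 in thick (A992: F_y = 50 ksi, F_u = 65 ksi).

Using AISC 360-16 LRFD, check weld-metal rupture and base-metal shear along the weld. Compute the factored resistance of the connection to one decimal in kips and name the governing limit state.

Weld metal: throat = 0.707×0.3125 = 0.22094 in, L = 2×5.5625 = 11.125 in. φR_n = 0.75 × 0.6 × 70 × 0.22094 × 11.125 = 77.4 kips.
Base metal shear (0.25 in plate): yield φR_n = 1.0×0.6×50×0.25×11.125 = 83.4 kips; rupture φR_n = 0.75×0.6×65×0.25×11.125 = 81.4 kips; take 81.4 kips (rupture).
Governing: min(77.4, 81.4) = 77.4 kips → weld metal.

77.4 kips (weld metal governs)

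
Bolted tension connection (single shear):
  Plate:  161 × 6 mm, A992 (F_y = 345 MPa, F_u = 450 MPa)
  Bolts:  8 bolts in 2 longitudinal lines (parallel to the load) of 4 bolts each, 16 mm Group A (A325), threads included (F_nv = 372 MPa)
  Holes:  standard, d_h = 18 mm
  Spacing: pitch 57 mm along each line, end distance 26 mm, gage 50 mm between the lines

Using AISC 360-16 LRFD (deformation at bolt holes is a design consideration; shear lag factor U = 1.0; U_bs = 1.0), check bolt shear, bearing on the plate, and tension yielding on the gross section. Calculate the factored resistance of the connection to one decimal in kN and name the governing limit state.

Bolt shear: A_b = π(16)²/4 = 201.06 mm². φR_n = 0.75 × 372 × 201.06 × 8 × 1 = 448.8 kN.
Bearing (6 mm plate, F_u = 450 MPa): end bolts L_c = 26 − 18/2 = 17, R_n = min(1.2×17×6×450, 2.4×16×6×450) = 55.08 kN/bolt; interior L_c = 57 − 18 = 39, R_n = 103.68 kN/bolt. φR_n = 0.75 × (2×55.08 + 6×103.68) = 549.2 kN.
Tension yield (gross): A_g = 161×6 = 966 mm². φR_n = 0.90 × 345 × 966 = 299.9 kN.
Governing: min(448.8, 549.2, 299.9) = 299.9 kN → gross-section yield.

299.9 kN (gross-section yield governs)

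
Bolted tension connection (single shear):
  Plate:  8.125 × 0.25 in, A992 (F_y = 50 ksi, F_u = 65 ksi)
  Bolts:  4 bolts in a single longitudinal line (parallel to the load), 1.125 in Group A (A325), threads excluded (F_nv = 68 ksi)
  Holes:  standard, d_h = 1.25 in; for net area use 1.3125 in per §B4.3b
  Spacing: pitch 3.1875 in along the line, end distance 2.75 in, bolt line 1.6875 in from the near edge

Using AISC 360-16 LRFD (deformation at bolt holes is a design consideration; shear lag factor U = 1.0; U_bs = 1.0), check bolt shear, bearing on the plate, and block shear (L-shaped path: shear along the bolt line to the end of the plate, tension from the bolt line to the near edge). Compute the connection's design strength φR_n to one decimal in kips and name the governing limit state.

69.0 kips (block shear governs)

Bolt shear: A_b = π(1.125)²/4 = 0.99402 in². φR_n = 0.75 × 68 × 0.99402 × 4 × 1 = 202.8 kips.
Bearing (0.25 in plate, F_u = 65 ksi): end bolts L_c = 2.75 − 1.25/2 = 2.125, R_n = min(1.2×2.125×0.25×65, 2.4×1.125×0.25×65) = 41.438 kips/bolt; interior L_c = 3.1875 − 1.25 = 1.9375, R_n = 37.781 kips/bolt. φR_n = 0.75 × (1×41.438 + 3×37.781) = 116.1 kips.
Block shear: shear path 1×[2.75+3×3.1875] = 1×12.3125 in, A_gv = 3.0781, A_nv = 1×(12.3125 − 3.5×1.3125)×0.25 = 1.9297 in²; tension to near edge: (1.6875 − 0.5×1.3125)×0.25 = 0.25781 in². R_n = min(0.6×65×1.9297, 0.6×50×3.0781) + 1.0×65×0.25781 = min(75.258, 92.343) + 16.758 = 92.016 kips. φR_n = 0.75 × 92.016 = 69.0 kips.
Governing: min(202.8, 116.1, 69.0) = 69.0 kips → block shear.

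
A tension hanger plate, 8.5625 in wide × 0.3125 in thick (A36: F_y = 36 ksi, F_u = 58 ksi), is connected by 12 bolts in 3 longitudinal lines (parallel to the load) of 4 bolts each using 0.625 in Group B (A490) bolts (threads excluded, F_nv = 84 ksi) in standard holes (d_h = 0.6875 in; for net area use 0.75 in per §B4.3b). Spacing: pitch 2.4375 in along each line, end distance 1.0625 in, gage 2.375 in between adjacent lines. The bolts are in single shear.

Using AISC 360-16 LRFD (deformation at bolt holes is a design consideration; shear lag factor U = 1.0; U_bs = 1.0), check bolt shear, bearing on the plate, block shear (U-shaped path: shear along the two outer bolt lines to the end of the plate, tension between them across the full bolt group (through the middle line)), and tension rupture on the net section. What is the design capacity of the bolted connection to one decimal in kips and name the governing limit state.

85.8 kips (net-section rupture governs)

Bolt shear: A_b = π(0.625)²/4 = 0.3068 in². φR_n = 0.75 × 84 × 0.3068 × 12 × 1 = 231.9 kips.
Bearing (0.3125 in plate, F_u = 58 ksi): end bolts L_c = 1.0625 − 0.6875/2 = 0.71875, R_n = min(1.2×0.71875×0.3125×58, 2.4×0.625×0.3125×58) = 15.633 kips/bolt; interior L_c = 2.4375 − 0.6875 = 1.75, R_n = 27.188 kips/bolt. φR_n = 0.75 × (3×15.633 + 9×27.188) = 218.7 kips.
Block shear: shear path 2×[1.0625+3×2.4375] = 2×8.375 in, A_gv = 5.2344, A_nv = 2×(8.375 − 3.5×0.75)×0.3125 = 3.5938 in²; tension across gage: (4.75 − 2×0.75)×0.3125 = 1.0156 in². R_n = min(0.6×58×3.5938, 0.6×36×5.2344) + 1.0×58×1.0156 = min(125.06, 113.06) + 58.905 = 171.97 kips. φR_n = 0.75 × 171.97 = 129.0 kips.
Tension rupture (net): A_n = (8.5625 − 3×0.75)×0.3125 = 1.9727 in² (U = 1.0, A_e = A_n). φR_n = 0.75 × 58 × 1.9727 = 85.8 kips.
Governing: min(231.9, 218.7, 129.0, 85.8) = 85.8 kips → net-section rupture.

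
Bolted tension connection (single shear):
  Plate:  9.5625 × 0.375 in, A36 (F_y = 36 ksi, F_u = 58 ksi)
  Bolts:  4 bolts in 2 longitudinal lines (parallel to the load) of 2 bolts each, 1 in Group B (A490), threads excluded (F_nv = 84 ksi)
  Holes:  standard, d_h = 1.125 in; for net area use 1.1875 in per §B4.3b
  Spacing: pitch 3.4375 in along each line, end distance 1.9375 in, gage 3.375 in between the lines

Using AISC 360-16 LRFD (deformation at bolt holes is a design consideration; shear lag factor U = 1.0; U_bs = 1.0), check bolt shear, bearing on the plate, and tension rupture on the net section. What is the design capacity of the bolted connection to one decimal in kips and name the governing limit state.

Bolt shear: A_b = π(1)²/4 = 0.7854 in². φR_n = 0.75 × 84 × 0.7854 × 4 × 1 = 197.9 kips.
Bearing (0.375 in plate, F_u = 58 ksi): end bolts L_c = 1.9375 − 1.125/2 = 1.375, R_n = min(1.2×1.375×0.375×58, 2.4×1×0.375×58) = 35.888 kips/bolt; interior L_c = 3.4375 − 1.125 = 2.3125, R_n = 52.2 kips/bolt. φR_n = 0.75 × (2×35.888 + 2×52.2) = 132.1 kips.
Tension rupture (net): A_n = (9.5625 − 2×1.1875)×0.375 = 2.6953 in² (U = 1.0, A_e = A_n). φR_n = 0.75 × 58 × 2.6953 = 117.2 kips.
Governing: min(197.9, 132.1, 117.2) = 117.2 kips → net-section rupture.

117.2 kips (net-section rupture governs)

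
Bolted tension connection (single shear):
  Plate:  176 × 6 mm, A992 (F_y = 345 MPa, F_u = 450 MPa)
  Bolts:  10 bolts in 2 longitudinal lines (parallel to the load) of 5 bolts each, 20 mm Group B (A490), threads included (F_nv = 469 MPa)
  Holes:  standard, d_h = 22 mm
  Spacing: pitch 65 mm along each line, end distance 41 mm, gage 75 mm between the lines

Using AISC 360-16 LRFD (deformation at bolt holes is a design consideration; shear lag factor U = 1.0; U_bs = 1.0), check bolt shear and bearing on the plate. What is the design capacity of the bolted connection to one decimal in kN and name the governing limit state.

Bolt shear: A_b = π(20)²/4 = 314.16 mm². φR_n = 0.75 × 469 × 314.16 × 10 × 1 = 1105.1 kN.
Bearing (6 mm plate, F_u = 450 MPa): end bolts L_c = 41 − 22/2 = 30, R_n = min(1.2×30×6×450, 2.4×20×6×450) = 97.2 kN/bolt; interior L_c = 65 − 22 = 43, R_n = 129.6 kN/bolt. φR_n = 0.75 × (2×97.2 + 8×129.6) = 923.4 kN.
Governing: min(1105.1, 923.4) = 923.4 kN → bearing.

923.4 kN (bearing governs)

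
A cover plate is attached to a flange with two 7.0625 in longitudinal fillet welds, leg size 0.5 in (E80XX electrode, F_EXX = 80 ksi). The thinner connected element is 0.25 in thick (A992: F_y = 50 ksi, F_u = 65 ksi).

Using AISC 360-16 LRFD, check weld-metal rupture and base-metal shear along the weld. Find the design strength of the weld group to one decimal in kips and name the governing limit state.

103.3 kips (base-metal shear governs)

Weld metal: throat = 0.707×0.5 = 0.3535 in, L = 2×7.0625 = 14.125 in. φR_n = 0.75 × 0.6 × 80 × 0.3535 × 14.125 = 179.8 kips.
Base metal shear (0.25 in plate): yield φR_n = 1.0×0.6×50×0.25×14.125 = 105.9 kips; rupture φR_n = 0.75×0.6×65×0.25×14.125 = 103.3 kips; take 103.3 kips (rupture).
Governing: min(179.8, 103.3) = 103.3 kips → base-metal shear.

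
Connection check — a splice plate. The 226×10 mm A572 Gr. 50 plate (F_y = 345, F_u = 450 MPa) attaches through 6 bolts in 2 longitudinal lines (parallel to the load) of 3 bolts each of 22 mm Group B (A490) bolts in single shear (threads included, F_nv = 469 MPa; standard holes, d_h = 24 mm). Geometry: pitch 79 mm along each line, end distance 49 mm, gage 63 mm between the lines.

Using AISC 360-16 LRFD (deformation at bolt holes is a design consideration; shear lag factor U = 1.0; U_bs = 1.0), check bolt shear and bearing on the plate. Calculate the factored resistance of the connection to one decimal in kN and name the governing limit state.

Bolt shear: A_b = π(22)²/4 = 380.13 mm². φR_n = 0.75 × 469 × 380.13 × 6 × 1 = 802.3 kN.
Bearing (10 mm plate, F_u = 450 MPa): end bolts L_c = 49 − 24/2 = 37, R_n = min(1.2×37×10×450, 2.4×22×10×450) = 199.8 kN/bolt; interior L_c = 79 − 24 = 55, R_n = 237.6 kN/bolt. φR_n = 0.75 × (2×199.8 + 4×237.6) = 1012.5 kN.
Governing: min(802.3, 1012.5) = 802.3 kN → bolt shear.

802.3 kN (bolt shear governs)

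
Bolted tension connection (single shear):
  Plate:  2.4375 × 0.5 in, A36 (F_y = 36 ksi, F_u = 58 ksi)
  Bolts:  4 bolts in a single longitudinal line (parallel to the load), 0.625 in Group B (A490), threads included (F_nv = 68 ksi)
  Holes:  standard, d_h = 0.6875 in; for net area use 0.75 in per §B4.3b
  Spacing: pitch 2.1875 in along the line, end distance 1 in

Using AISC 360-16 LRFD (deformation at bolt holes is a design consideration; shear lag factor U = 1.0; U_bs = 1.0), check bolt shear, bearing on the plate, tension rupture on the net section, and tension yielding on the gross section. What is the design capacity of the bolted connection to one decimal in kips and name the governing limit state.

36.7 kips (net-section rupture governs)

Bolt shear: A_b = π(0.625)²/4 = 0.3068 in². φR_n = 0.75 × 68 × 0.3068 × 4 × 1 = 62.6 kips.
Bearing (0.5 in plate, F_u = 58 ksi): end bolts L_c = 1 − 0.6875/2 = 0.65625, R_n = min(1.2×0.65625×0.5×58, 2.4×0.625×0.5×58) = 22.838 kips/bolt; interior L_c = 2.1875 − 0.6875 = 1.5, R_n = 43.5 kips/bolt. φR_n = 0.75 × (1×22.838 + 3×43.5) = 115.0 kips.
Tension rupture (net): A_n = (2.4375 − 1×0.75)×0.5 = 0.84375 in² (U = 1.0, A_e = A_n). φR_n = 0.75 × 58 × 0.84375 = 36.7 kips.
Tension yield (gross): A_g = 2.4375×0.5 = 1.2188 in². φR_n = 0.90 × 36 × 1.2188 = 39.5 kips.
Governing: min(62.6, 115.0, 36.7, 39.5) = 36.7 kips → net-section rupture.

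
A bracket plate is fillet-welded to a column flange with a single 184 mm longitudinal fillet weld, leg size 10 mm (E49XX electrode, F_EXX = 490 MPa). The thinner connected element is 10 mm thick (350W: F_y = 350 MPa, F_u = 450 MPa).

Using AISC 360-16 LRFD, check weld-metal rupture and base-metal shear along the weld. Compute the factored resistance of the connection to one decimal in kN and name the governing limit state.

Weld metal: throat = 0.707×10 = 7.07 mm, L = 184 mm. φR_n = 0.75 × 0.6 × 490 × 7.07 × 184 = 286.8 kN.
Base metal shear (10 mm plate): yield φR_n = 1.0×0.6×350×10×184 = 386.4 kN; rupture φR_n = 0.75×0.6×450×10×184 = 372.6 kN; take 372.6 kN (rupture).
Governing: min(286.8, 372.6) = 286.8 kN → weld metal.

286.8 kN (weld metal governs)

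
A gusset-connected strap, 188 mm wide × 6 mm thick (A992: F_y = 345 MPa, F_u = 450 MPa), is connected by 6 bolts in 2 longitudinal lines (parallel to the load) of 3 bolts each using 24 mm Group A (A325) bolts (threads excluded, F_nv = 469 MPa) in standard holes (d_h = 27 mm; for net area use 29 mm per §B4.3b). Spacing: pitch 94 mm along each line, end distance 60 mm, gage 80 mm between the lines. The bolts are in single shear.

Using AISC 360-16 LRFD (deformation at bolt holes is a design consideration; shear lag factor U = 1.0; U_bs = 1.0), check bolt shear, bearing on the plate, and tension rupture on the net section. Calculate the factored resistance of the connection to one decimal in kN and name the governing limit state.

263.3 kN (net-section rupture governs)

Bolt shear: A_b = π(24)²/4 = 452.39 mm². φR_n = 0.75 × 469 × 452.39 × 6 × 1 = 954.8 kN.
Bearing (6 mm plate, F_u = 450 MPa): end bolts L_c = 60 − 27/2 = 46.5, R_n = min(1.2×46.5×6×450, 2.4×24×6×450) = 150.66 kN/bolt; interior L_c = 94 − 27 = 67, R_n = 155.52 kN/bolt. φR_n = 0.75 × (2×150.66 + 4×155.52) = 692.6 kN.
Tension rupture (net): A_n = (188 − 2×29)×6 = 780 mm² (U = 1.0, A_e = A_n). φR_n = 0.75 × 450 × 780 = 263.3 kN.
Governing: min(954.8, 692.6, 263.3) = 263.3 kN → net-section rupture.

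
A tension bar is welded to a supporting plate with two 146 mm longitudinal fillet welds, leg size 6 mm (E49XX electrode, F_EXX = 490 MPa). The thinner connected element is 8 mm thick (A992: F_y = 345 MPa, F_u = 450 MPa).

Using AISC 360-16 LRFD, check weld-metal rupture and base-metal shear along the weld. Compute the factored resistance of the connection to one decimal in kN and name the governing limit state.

273.1 kN (weld metal governs)

Weld metal: throat = 0.707×6 = 4.242 mm, L = 2×146 = 292 mm. φR_n = 0.75 × 0.6 × 490 × 4.242 × 292 = 273.1 kN.
Base metal shear (8 mm plate): yield φR_n = 1.0×0.6×345×8×292 = 483.6 kN; rupture φR_n = 0.75×0.6×450×8×292 = 473.0 kN; take 473.0 kN (rupture).
Governing: min(273.1, 473.0) = 273.1 kN → weld metal.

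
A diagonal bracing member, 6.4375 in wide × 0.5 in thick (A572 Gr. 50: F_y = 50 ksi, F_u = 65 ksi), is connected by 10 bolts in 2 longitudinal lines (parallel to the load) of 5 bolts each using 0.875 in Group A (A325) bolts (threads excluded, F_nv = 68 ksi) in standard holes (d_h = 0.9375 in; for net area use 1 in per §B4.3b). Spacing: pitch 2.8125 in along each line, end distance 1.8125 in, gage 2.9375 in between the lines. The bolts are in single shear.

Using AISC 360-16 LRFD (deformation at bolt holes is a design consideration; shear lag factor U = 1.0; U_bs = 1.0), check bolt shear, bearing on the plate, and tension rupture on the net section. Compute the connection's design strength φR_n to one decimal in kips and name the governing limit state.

108.2 kips (net-section rupture governs)

Bolt shear: A_b = π(0.875)²/4 = 0.60132 in². φR_n = 0.75 × 68 × 0.60132 × 10 × 1 = 306.7 kips.
Bearing (0.5 in plate, F_u = 65 ksi): end bolts L_c = 1.8125 − 0.9375/2 = 1.34375, R_n = min(1.2×1.34375×0.5×65, 2.4×0.875×0.5×65) = 52.406 kips/bolt; interior L_c = 2.8125 − 0.9375 = 1.875, R_n = 68.25 kips/bolt. φR_n = 0.75 × (2×52.406 + 8×68.25) = 488.1 kips.
Tension rupture (net): A_n = (6.4375 − 2×1)×0.5 = 2.2188 in² (U = 1.0, A_e = A_n). φR_n = 0.75 × 65 × 2.2188 = 108.2 kips.
Governing: min(306.7, 488.1, 108.2) = 108.2 kips → net-section rupture.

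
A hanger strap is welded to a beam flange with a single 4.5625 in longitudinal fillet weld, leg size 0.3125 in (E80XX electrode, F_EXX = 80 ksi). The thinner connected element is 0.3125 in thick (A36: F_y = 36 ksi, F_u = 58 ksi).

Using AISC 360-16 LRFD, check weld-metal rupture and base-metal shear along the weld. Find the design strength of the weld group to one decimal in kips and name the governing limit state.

Weld metal: throat = 0.707×0.3125 = 0.22094 in, L = 4.5625 in. φR_n = 0.75 × 0.6 × 80 × 0.22094 × 4.5625 = 36.3 kips.
Base metal shear (0.3125 in plate): yield φR_n = 1.0×0.6×36×0.3125×4.5625 = 30.8 kips; rupture φR_n = 0.75×0.6×58×0.3125×4.5625 = 37.2 kips; take 30.8 kips (yield).
Governing: min(36.3, 30.8) = 30.8 kips → base-metal shear.

30.8 kips (base-metal shear governs)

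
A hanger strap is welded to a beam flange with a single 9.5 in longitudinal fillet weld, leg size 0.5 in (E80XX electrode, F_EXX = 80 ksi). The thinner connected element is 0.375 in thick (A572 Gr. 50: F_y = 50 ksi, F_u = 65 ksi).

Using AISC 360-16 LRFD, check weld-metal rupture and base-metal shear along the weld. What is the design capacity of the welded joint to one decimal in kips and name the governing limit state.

104.2 kips (base-metal shear governs)

Weld metal: throat = 0.707×0.5 = 0.3535 in, L = 9.5 in. φR_n = 0.75 × 0.6 × 80 × 0.3535 × 9.5 = 120.9 kips.
Base metal shear (0.375 in plate): yield φR_n = 1.0×0.6×50×0.375×9.5 = 106.9 kips; rupture φR_n = 0.75×0.6×65×0.375×9.5 = 104.2 kips; take 104.2 kips (rupture).
Governing: min(120.9, 104.2) = 104.2 kips → base-metal shear.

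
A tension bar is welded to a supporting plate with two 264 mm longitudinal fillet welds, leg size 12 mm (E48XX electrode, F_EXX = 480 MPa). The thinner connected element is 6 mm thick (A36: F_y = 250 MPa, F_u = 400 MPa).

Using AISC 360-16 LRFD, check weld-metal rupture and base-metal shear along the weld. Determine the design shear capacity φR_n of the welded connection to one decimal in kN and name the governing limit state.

475.2 kN (base-metal shear governs)

Weld metal: throat = 0.707×12 = 8.484 mm, L = 2×264 = 528 mm. φR_n = 0.75 × 0.6 × 480 × 8.484 × 528 = 967.6 kN.
Base metal shear (6 mm plate): yield φR_n = 1.0×0.6×250×6×528 = 475.2 kN; rupture φR_n = 0.75×0.6×400×6×528 = 570.2 kN; take 475.2 kN (yield).
Governing: min(967.6, 475.2) = 475.2 kN → base-metal shear.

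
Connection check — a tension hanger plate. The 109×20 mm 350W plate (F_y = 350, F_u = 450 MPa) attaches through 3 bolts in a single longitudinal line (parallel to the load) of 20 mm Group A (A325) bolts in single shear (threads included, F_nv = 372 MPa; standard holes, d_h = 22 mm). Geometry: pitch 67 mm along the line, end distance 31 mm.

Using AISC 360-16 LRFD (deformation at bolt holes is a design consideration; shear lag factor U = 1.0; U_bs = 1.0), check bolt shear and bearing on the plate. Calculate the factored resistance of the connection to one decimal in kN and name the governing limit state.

263.0 kN (bolt shear governs)

Bolt shear: A_b = π(20)²/4 = 314.16 mm². φR_n = 0.75 × 372 × 314.16 × 3 × 1 = 263.0 kN.
Bearing (20 mm plate, F_u = 450 MPa): end bolts L_c = 31 − 22/2 = 20, R_n = min(1.2×20×20×450, 2.4×20×20×450) = 216 kN/bolt; interior L_c = 67 − 22 = 45, R_n = 432 kN/bolt. φR_n = 0.75 × (1×216 + 2×432) = 810.0 kN.
Governing: min(263.0, 810.0) = 263.0 kN → bolt shear.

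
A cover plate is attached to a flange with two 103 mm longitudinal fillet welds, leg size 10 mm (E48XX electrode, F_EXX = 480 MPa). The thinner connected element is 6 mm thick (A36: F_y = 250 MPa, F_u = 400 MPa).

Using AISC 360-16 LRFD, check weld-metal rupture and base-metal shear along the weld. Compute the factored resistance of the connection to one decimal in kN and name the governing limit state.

185.4 kN (base-metal shear governs)

Weld metal: throat = 0.707×10 = 7.07 mm, L = 2×103 = 206 mm. φR_n = 0.75 × 0.6 × 480 × 7.07 × 206 = 314.6 kN.
Base metal shear (6 mm plate): yield φR_n = 1.0×0.6×250×6×206 = 185.4 kN; rupture φR_n = 0.75×0.6×400×6×206 = 222.5 kN; take 185.4 kN (yield).
Governing: min(314.6, 185.4) = 185.4 kN → base-metal shear.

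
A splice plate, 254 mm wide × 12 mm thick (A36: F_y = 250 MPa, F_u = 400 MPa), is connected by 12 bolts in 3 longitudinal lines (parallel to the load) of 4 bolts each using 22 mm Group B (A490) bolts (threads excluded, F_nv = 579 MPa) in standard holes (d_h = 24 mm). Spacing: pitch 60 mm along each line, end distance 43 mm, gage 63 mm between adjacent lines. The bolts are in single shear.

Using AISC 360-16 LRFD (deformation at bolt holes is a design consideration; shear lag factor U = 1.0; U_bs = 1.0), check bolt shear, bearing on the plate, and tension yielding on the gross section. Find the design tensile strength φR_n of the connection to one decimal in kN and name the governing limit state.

685.8 kN (gross-section yield governs)

Bolt shear: A_b = π(22)²/4 = 380.13 mm². φR_n = 0.75 × 579 × 380.13 × 12 × 1 = 1980.9 kN.
Bearing (12 mm plate, F_u = 400 MPa): end bolts L_c = 43 − 24/2 = 31, R_n = min(1.2×31×12×400, 2.4×22×12×400) = 178.56 kN/bolt; interior L_c = 60 − 24 = 36, R_n = 207.36 kN/bolt. φR_n = 0.75 × (3×178.56 + 9×207.36) = 1801.4 kN.
Tension yield (gross): A_g = 254×12 = 3048 mm². φR_n = 0.90 × 250 × 3048 = 685.8 kN.
Governing: min(1980.9, 1801.4, 685.8) = 685.8 kN → gross-section yield.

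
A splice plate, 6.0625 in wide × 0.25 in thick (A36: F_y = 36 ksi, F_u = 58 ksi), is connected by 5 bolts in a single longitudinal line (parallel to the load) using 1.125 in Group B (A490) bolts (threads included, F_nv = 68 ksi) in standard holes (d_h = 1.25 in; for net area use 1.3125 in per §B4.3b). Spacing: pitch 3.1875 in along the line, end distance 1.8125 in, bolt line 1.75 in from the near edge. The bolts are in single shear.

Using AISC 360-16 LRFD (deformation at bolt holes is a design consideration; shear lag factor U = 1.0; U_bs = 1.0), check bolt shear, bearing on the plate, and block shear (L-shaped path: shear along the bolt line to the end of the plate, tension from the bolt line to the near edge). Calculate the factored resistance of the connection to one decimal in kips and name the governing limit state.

Bolt shear: A_b = π(1.125)²/4 = 0.99402 in². φR_n = 0.75 × 68 × 0.99402 × 5 × 1 = 253.5 kips.
Bearing (0.25 in plate, F_u = 58 ksi): end bolts L_c = 1.8125 − 1.25/2 = 1.1875, R_n = min(1.2×1.1875×0.25×58, 2.4×1.125×0.25×58) = 20.663 kips/bolt; interior L_c = 3.1875 − 1.25 = 1.9375, R_n = 33.713 kips/bolt. φR_n = 0.75 × (1×20.663 + 4×33.713) = 116.6 kips.
Block shear: shear path 1×[1.8125+4×3.1875] = 1×14.5625 in, A_gv = 3.6406, A_nv = 1×(14.5625 − 4.5×1.3125)×0.25 = 2.1641 in²; tension to near edge: (1.75 − 0.5×1.3125)×0.25 = 0.27344 in². R_n = min(0.6×58×2.1641, 0.6×36×3.6406) + 1.0×58×0.27344 = min(75.311, 78.637) + 15.86 = 91.171 kips. φR_n = 0.75 × 91.171 = 68.4 kips.
Governing: min(253.5, 116.6, 68.4) = 68.4 kips → block shear.

68.4 kips (block shear governs)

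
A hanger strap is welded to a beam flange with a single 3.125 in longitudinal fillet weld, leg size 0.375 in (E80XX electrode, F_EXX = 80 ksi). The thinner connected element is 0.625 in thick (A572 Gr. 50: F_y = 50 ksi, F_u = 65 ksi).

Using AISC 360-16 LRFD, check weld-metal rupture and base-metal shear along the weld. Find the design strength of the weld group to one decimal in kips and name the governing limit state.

Weld metal: throat = 0.707×0.375 = 0.26513 in, L = 3.125 in. φR_n = 0.75 × 0.6 × 80 × 0.26513 × 3.125 = 29.8 kips.
Base metal shear (0.625 in plate): yield φR_n = 1.0×0.6×50×0.625×3.125 = 58.6 kips; rupture φR_n = 0.75×0.6×65×0.625×3.125 = 57.1 kips; take 57.1 kips (rupture).
Governing: min(29.8, 57.1) = 29.8 kips → weld metal.

29.8 kips (weld metal governs)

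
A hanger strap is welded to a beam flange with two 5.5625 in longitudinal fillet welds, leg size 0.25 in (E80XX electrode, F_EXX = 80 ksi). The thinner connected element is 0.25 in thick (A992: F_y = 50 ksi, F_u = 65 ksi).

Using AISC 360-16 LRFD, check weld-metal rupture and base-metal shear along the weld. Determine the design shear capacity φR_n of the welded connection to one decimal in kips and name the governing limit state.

Weld metal: throat = 0.707×0.25 = 0.17675 in, L = 2×5.5625 = 11.125 in. φR_n = 0.75 × 0.6 × 80 × 0.17675 × 11.125 = 70.8 kips.
Base metal shear (0.25 in plate): yield φR_n = 1.0×0.6×50×0.25×11.125 = 83.4 kips; rupture φR_n = 0.75×0.6×65×0.25×11.125 = 81.4 kips; take 81.4 kips (rupture).
Governing: min(70.8, 81.4) = 70.8 kips → weld metal.

70.8 kips (weld metal governs)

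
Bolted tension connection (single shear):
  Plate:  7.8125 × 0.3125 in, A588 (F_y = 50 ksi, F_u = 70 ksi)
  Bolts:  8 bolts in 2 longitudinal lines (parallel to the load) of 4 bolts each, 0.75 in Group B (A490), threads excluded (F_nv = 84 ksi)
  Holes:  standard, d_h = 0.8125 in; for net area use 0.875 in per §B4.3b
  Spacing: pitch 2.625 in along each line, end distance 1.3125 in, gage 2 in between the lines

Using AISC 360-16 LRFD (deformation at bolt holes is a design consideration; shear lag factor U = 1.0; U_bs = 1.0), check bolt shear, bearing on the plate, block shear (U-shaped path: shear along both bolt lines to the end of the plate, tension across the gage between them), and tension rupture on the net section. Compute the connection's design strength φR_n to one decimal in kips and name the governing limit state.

Bolt shear: A_b = π(0.75)²/4 = 0.44179 in². φR_n = 0.75 × 84 × 0.44179 × 8 × 1 = 222.7 kips.
Bearing (0.3125 in plate, F_u = 70 ksi): end bolts L_c = 1.3125 − 0.8125/2 = 0.90625, R_n = min(1.2×0.90625×0.3125×70, 2.4×0.75×0.3125×70) = 23.789 kips/bolt; interior L_c = 2.625 − 0.8125 = 1.8125, R_n = 39.375 kips/bolt. φR_n = 0.75 × (2×23.789 + 6×39.375) = 212.9 kips.
Block shear: shear path 2×[1.3125+3×2.625] = 2×9.1875 in, A_gv = 5.7422, A_nv = 2×(9.1875 − 3.5×0.875)×0.3125 = 3.8281 in²; tension across gage: (2 − 1×0.875)×0.3125 = 0.35156 in². R_n = min(0.6×70×3.8281, 0.6×50×5.7422) + 1.0×70×0.35156 = min(160.78, 172.27) + 24.609 = 185.39 kips. φR_n = 0.75 × 185.39 = 139.0 kips.
Tension rupture (net): A_n = (7.8125 − 2×0.875)×0.3125 = 1.8945 in² (U = 1.0, A_e = A_n). φR_n = 0.75 × 70 × 1.8945 = 99.5 kips.
Governing: min(222.7, 212.9, 139.0, 99.5) = 99.5 kips → net-section rupture.

99.5 kips (net-section rupture governs)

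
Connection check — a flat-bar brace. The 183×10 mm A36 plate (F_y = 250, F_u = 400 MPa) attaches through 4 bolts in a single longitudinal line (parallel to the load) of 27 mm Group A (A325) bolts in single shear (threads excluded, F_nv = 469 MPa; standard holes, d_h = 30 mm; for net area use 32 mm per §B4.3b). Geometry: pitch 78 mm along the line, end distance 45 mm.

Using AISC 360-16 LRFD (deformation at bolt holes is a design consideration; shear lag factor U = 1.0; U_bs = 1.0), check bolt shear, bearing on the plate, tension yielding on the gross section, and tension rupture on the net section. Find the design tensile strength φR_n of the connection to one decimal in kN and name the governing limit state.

411.8 kN (gross-section yield governs)

Bolt shear: A_b = π(27)²/4 = 572.56 mm². φR_n = 0.75 × 469 × 572.56 × 4 × 1 = 805.6 kN.
Bearing (10 mm plate, F_u = 400 MPa): end bolts L_c = 45 − 30/2 = 30, R_n = min(1.2×30×10×400, 2.4×27×10×400) = 144 kN/bolt; interior L_c = 78 − 30 = 48, R_n = 230.4 kN/bolt. φR_n = 0.75 × (1×144 + 3×230.4) = 626.4 kN.
Tension yield (gross): A_g = 183×10 = 1830 mm². φR_n = 0.90 × 250 × 1830 = 411.8 kN.
Tension rupture (net): A_n = (183 − 1×32)×10 = 1510 mm² (U = 1.0, A_e = A_n). φR_n = 0.75 × 400 × 1510 = 453.0 kN.
Governing: min(805.6, 626.4, 411.8, 453.0) = 411.8 kN → gross-section yield.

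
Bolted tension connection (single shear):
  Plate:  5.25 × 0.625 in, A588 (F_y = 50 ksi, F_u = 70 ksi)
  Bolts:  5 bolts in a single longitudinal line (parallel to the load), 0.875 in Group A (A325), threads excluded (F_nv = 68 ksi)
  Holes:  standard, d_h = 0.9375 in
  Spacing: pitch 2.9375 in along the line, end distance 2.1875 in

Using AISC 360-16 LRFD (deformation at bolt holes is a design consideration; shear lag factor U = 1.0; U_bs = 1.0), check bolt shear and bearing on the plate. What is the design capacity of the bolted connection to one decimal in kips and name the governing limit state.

Bolt shear: A_b = π(0.875)²/4 = 0.60132 in². φR_n = 0.75 × 68 × 0.60132 × 5 × 1 = 153.3 kips.
Bearing (0.625 in plate, F_u = 70 ksi): end bolts L_c = 2.1875 − 0.9375/2 = 1.71875, R_n = min(1.2×1.71875×0.625×70, 2.4×0.875×0.625×70) = 90.234 kips/bolt; interior L_c = 2.9375 − 0.9375 = 2, R_n = 91.875 kips/bolt. φR_n = 0.75 × (1×90.234 + 4×91.875) = 343.3 kips.
Governing: min(153.3, 343.3) = 153.3 kips → bolt shear.

153.3 kips (bolt shear governs)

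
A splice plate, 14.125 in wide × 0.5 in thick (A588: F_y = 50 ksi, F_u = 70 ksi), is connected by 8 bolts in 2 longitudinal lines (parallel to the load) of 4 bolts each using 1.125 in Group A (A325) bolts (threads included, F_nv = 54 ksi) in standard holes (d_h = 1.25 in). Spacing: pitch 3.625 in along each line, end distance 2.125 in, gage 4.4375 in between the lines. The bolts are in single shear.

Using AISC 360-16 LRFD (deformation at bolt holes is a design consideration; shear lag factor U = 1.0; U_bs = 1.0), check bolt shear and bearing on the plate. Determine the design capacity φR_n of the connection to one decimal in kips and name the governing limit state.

322.1 kips (bolt shear governs)

Bolt shear: A_b = π(1.125)²/4 = 0.99402 in². φR_n = 0.75 × 54 × 0.99402 × 8 × 1 = 322.1 kips.
Bearing (0.5 in plate, F_u = 70 ksi): end bolts L_c = 2.125 − 1.25/2 = 1.5, R_n = min(1.2×1.5×0.5×70, 2.4×1.125×0.5×70) = 63 kips/bolt; interior L_c = 3.625 − 1.25 = 2.375, R_n = 94.5 kips/bolt. φR_n = 0.75 × (2×63 + 6×94.5) = 519.8 kips.
Governing: min(322.1, 519.8) = 322.1 kips → bolt shear.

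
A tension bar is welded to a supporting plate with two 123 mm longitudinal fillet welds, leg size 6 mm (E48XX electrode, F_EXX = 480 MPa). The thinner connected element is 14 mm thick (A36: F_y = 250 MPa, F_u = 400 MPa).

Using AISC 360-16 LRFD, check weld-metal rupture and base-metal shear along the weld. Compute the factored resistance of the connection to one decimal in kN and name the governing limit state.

225.4 kN (weld metal governs)

Weld metal: throat = 0.707×6 = 4.242 mm, L = 2×123 = 246 mm. φR_n = 0.75 × 0.6 × 480 × 4.242 × 246 = 225.4 kN.
Base metal shear (14 mm plate): yield φR_n = 1.0×0.6×250×14×246 = 516.6 kN; rupture φR_n = 0.75×0.6×400×14×246 = 619.9 kN; take 516.6 kN (yield).
Governing: min(225.4, 516.6) = 225.4 kN → weld metal.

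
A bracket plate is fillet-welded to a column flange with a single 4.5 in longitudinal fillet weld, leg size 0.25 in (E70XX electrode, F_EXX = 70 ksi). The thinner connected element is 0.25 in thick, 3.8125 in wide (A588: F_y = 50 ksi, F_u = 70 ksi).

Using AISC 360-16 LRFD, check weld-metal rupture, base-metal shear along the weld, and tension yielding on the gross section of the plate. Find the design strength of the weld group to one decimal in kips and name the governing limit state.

25.1 kips (weld metal governs)

Weld metal: throat = 0.707×0.25 = 0.17675 in, L = 4.5 in. φR_n = 0.75 × 0.6 × 70 × 0.17675 × 4.5 = 25.1 kips.
Base metal shear (0.25 in plate): yield φR_n = 1.0×0.6×50×0.25×4.5 = 33.8 kips; rupture φR_n = 0.75×0.6×70×0.25×4.5 = 35.4 kips; take 33.8 kips (yield).
Tension yield (gross): A_g = 3.8125×0.25 = 0.95313 in². φR_n = 0.90 × 50 × 0.95313 = 42.9 kips.
Governing: min(25.1, 33.8, 42.9) = 25.1 kips → weld metal.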